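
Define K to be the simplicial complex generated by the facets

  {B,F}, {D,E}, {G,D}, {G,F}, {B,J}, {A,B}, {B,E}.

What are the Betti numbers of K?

b_0 = 1, b_1 = 1.

Fix the vertex order A < B < D < E < F < G < J and write every simplex with vertices in increasing order. Then dim K = 1 and the simplices of K are:

  0-simplices (7): A, B, D, E, F, G, J
  1-simplices (7): AB, BE, BF, BJ, DE, DG, FG

giving chain groups C_0 ≅ Z^7, C_1 ≅ Z^7.

Boundary ∂_1: C_1 → C_0 maps an edge to its endpoints' difference, ∂[p,q] = q − p. For instance
  ∂DE = E − D.
This gives a 7×7 integer matrix of rank 6; reducing to Smith normal form yields diagonal entries (1,1,1,1,1,1).

Reading off H_k = ker ∂_k / im ∂_{k+1}:

  H_0: rank C_0 − rank ∂_1 = 7 − 6 = 1, and the invariant factors of ∂_1 are all 1, so H_0 ≅ Z.
  H_1: rank ker ∂_1 − rank ∂_2 = (7 − 6) − 0 = 1, and there is no ∂_2, so H_1 ≅ Z.

Hence the Betti numbers are b_0 = 1, b_1 = 1.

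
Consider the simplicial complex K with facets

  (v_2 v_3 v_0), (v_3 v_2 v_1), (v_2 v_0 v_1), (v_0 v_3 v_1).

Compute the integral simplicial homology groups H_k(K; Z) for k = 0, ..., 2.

Order the vertices as v_0 < v_1 < v_2 < v_3. Listing each simplex with vertices in this order, K has dimension 2 with simplices:

  0-simplices (4): [v_0], [v_1], [v_2], [v_3]
  1-simplices (6): [v_0,v_1], [v_0,v_2], [v_0,v_3], [v_1,v_2], [v_1,v_3], [v_2,v_3]
  2-simplices (4): [v_0,v_1,v_2], [v_0,v_1,v_3], [v_0,v_2,v_3], [v_1,v_2,v_3]

Hence C_0 ≅ Z^4, C_1 ≅ Z^6, C_2 ≅ Z^4.

The boundary map ∂_1: C_1 → C_0 is given by ∂[p,q] = [q] − [p].
The 4×6 boundary matrix has rank 3 and Smith normal form diag(1,1,1).

Boundary ∂_2: C_2 → C_1 sends each 2-simplex [p,q,r] to [q,r] − [p,r] + [p,q]. For instance
  ∂[v_1,v_2,v_3] = [v_2,v_3] − [v_1,v_3] + [v_1,v_2],
  ∂[v_0,v_1,v_3] = [v_1,v_3] − [v_0,v_3] + [v_0,v_1].
As a 6×4 matrix over Z this has rank 3, with invariant factors (1,1,1).

Computing H_k = (kernel of ∂_k) / (image of ∂_{k+1}):

  H_0: rank C_0 − rank ∂_1 = 4 − 3 = 1, and the invariant factors of ∂_1 are all 1, so H_0 = Z.
  H_1: rank ker ∂_1 − rank ∂_2 = (6 − 3) − 3 = 0, and the invariant factors of ∂_2 are all 1, so H_1 = 0.
  H_2: rank ker ∂_2 − rank ∂_3 = (4 − 3) − 0 = 1, and there is no ∂_3, so H_2 = Z.

H_0 = Z,  H_1 = 0,  H_2 = Z.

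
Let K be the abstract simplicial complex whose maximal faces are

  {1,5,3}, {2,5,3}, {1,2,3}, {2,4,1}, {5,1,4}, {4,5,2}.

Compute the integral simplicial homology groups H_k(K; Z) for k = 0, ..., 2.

H_0 ≅ Z,  H_1 = 0,  H_2 ≅ Z.

Take the total order 1 < 2 < 3 < 4 < 5 on the vertex set. Then K (dimension 2) consists of the simplices:

  0-simplices (5): [1], [2], [3], [4], [5]
  1-simplices (9): [1,2], [1,3], [1,4], [1,5], [2,3], [2,4], [2,5], [3,5], [4,5]
  2-simplices (6): [1,2,3], [1,2,4], [1,3,5], [1,4,5], [2,3,5], [2,4,5]

so the chain groups are C_0 ≅ Z^5, C_1 ≅ Z^9, C_2 ≅ Z^6.

The boundary map ∂_1: C_1 → C_0 maps an edge to its endpoints' difference, ∂[p,q] = q − p.
As a 5×9 matrix over Z this has rank 4, with invariant factors (1,1,1,1).

Boundary ∂_2: C_2 → C_1 acts by ∂[p,q,r] = [q,r] − [p,r] + [p,q]. For instance
  ∂[1,2,4] = [2,4] − [1,4] + [1,2],
  ∂[1,4,5] = [4,5] − [1,5] + [1,4].
As a 9×6 matrix over Z this has rank 5, with invariant factors (1,1,1,1,1).

From H_k ≅ ker(∂_k) / im(∂_{k+1}) we obtain:

  H_0: rank C_0 − rank ∂_1 = 5 − 4 = 1, and the invariant factors of ∂_1 are all 1, so H_0 = Z.
  H_1: rank ker ∂_1 − rank ∂_2 = (9 − 4) − 5 = 0, and the invariant factors of ∂_2 are all 1, so H_1 = 0.
  H_2: rank ker ∂_2 − rank ∂_3 = (6 − 5) − 0 = 1, and there is no ∂_3, so H_2 = Z.

As a check, the Euler characteristic is 5 − 9 + 6 = 2, which agrees with 1 − 0 + 1 = 2.
(K is a triangulation of the 2-sphere S^2.)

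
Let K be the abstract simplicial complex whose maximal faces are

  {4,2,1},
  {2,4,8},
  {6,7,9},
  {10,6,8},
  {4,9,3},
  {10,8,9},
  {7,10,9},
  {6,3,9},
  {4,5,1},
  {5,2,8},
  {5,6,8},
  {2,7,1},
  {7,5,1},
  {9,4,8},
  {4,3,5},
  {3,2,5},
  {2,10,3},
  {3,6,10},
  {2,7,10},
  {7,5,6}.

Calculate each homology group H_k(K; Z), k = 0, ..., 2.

Fix the vertex order 1 < 2 < 3 < 4 < 5 < 6 < 7 < 8 < 9 < 10 and write every simplex with vertices in increasing order. Then dim K = 2 and the simplices of K are:

  0-simplices (10): [1], [2], [3], [4], [5], [6], [7], [8], [9], [10]
  1-simplices (30): (30 of them)
  2-simplices (20): (20 of them)

so the chain groups are C_0 ≅ Z^10, C_1 ≅ Z^30, C_2 ≅ Z^20.

The boundary map ∂_1: C_1 → C_0 is given by ∂[p,q] = [q] − [p].
As a 10×30 matrix over Z this has rank 9, with invariant factors (1,1,1,1,1,1,1,1,1).

Boundary ∂_2: C_2 → C_1 maps a triangle to the signed sum of its edges. For instance
  ∂[1,2,7] = [2,7] − [1,7] + [1,2],
  ∂[2,7,10] = [7,10] − [2,10] + [2,7].
As a 30×20 matrix over Z this has rank 20, with invariant factors (1,1,1,1,1,1,1,1,1,1,1,1,1,1,1,1,1,1,1,2).

Now H_k = ker ∂_k / im ∂_{k+1}, so:

  H_0: rank C_0 − rank ∂_1 = 10 − 9 = 1, and the invariant factors of ∂_1 are all 1, so H_0 = Z.
  H_1: rank ker ∂_1 − rank ∂_2 = (30 − 9) − 20 = 1, and ∂_2 has invariant factor 2 > 1, so H_1 = Z ⊕ Z/2Z.
  H_2: rank ker ∂_2 − rank ∂_3 = (20 − 20) − 0 = 0, and there is no ∂_3, so H_2 = 0.

H_0 ≅ Z,  H_1 ≅ Z ⊕ Z/2Z,  H_2 = 0.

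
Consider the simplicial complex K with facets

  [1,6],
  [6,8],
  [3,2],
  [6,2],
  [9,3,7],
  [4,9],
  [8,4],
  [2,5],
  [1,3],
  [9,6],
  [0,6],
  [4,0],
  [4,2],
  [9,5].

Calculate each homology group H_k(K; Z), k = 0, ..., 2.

H_0 = Z,  H_1 = Z^6,  H_2 = 0.

Take the total order 0 < 1 < 2 < 3 < 4 < 5 < 6 < 7 < 8 < 9 on the vertex set. Then K (dimension 2) consists of the simplices:

  0-simplices (10): [0], [1], [2], [3], [4], [5], [6], [7], [8], [9]
  1-simplices (16): [0,4], [0,6], [1,3], [1,6], [2,3], [2,4], [2,5], [2,6], [3,7], [3,9], [4,8], [4,9], [5,9], [6,8], [6,9], [7,9]
  2-simplices (1): [3,7,9]

Hence C_0 ≅ Z^10, C_1 ≅ Z^16, C_2 ≅ Z^1.

∂_1: C_1 → C_0 maps an edge to its endpoints' difference, ∂[p,q] = q − p.
The 10×16 boundary matrix has rank 9 and Smith normal form diag(1,1,1,1,1,1,1,1,1).

The boundary map ∂_2: C_2 → C_1 sends each 2-simplex [p,q,r] to [q,r] − [p,r] + [p,q]. For instance
  ∂[3,7,9] = [7,9] − [3,9] + [3,7].
The 16×1 boundary matrix has rank 1 and Smith normal form diag(1).

Computing H_k = (kernel of ∂_k) / (image of ∂_{k+1}):

  H_0: rank C_0 − rank ∂_1 = 10 − 9 = 1, and the invariant factors of ∂_1 are all 1, so H_0 ≅ Z.
  H_1: rank ker ∂_1 − rank ∂_2 = (16 − 9) − 1 = 6, and the invariant factors of ∂_2 are all 1, so H_1 ≅ Z^6.
  H_2: rank ker ∂_2 − rank ∂_3 = (1 − 1) − 0 = 0, and there is no ∂_3, so H_2 ≅ 0.

As a check, the Euler characteristic is 10 − 16 + 1 = -5, which agrees with 1 − 6 + 0 = -5.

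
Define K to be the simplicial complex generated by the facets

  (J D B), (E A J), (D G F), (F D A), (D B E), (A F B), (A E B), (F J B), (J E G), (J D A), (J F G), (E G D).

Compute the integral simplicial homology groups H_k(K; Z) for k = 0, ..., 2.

H_0 = Z,  H_1 = Z/2Z,  H_2 = 0.

K has 7 vertices, 18 edges, 12 triangles.
rank ∂_0 = 0, rank ∂_1 = 6 ⇒ b_0 = 7 − 0 − 6 = 1; all invariant factors of ∂_1 are 1 so no torsion. So H_0 = Z.
rank ∂_1 = 6, rank ∂_2 = 12 ⇒ b_1 = 18 − 6 − 12 = 0; ∂_2 has invariant factor(s) [2] giving torsion. So H_1 = Z/2Z.
rank ∂_2 = 12, rank ∂_3 = 0 ⇒ b_2 = 12 − 12 − 0 = 0. So H_2 = 0.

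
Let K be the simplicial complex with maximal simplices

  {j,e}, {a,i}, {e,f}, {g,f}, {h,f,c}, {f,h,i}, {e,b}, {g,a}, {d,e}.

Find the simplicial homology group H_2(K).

Take the total order a < b < c < d < e < f < g < h < i < j on the vertex set. Then K (dimension 2) consists of the simplices:

  0-simplices (10): a, b, c, d, e, f, g, h, i, j
  1-simplices (12): ag, ai, be, cf, ch, de, ef, ej, fg, fh, fi, hi
  2-simplices (2): cfh, fhi

Hence C_0 ≅ Z^10, C_1 ≅ Z^12, C_2 ≅ Z^2.

Boundary ∂_1: C_1 → C_0 maps an edge to its endpoints' difference, ∂[p,q] = q − p.
The 10×12 boundary matrix has rank 9 and Smith normal form diag(1,1,1,1,1,1,1,1,1).

Boundary ∂_2: C_2 → C_1 maps a triangle to the signed sum of its edges. For instance
  ∂cfh = fh − ch + cf,
  ∂fhi = hi − fi + fh.
As a 12×2 matrix over Z this has rank 2, with invariant factors (1,1).

From H_k ≅ ker(∂_k) / im(∂_{k+1}) we obtain:

  H_2: rank ker ∂_2 − rank ∂_3 = (2 − 2) − 0 = 0, and there is no ∂_3, so H_2 ≅ 0.

H_2 ≅ 0.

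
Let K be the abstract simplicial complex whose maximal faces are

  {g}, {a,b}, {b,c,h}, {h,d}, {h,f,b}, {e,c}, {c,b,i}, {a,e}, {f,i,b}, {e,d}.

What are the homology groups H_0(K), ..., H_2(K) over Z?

Order the vertices as a < b < c < d < e < f < g < h < i. Listing each simplex with vertices in this order, K has dimension 2 with simplices:

  0-simplices (9): a, b, c, d, e, f, g, h, i
  1-simplices (13): ab, ae, bc, bf, bh, bi, ce, ch, ci, de, dh, fh, fi
  2-simplices (4): bch, bci, bfh, bfi

Hence C_0 ≅ Z^9, C_1 ≅ Z^13, C_2 ≅ Z^4.

∂_1: C_1 → C_0 is given by ∂[p,q] = [q] − [p]. For instance
  ∂ae = e − a.
The resulting 9×13 matrix has rank 7, and its Smith normal form has invariant factors (1,1,1,1,1,1,1).

The boundary map ∂_2: C_2 → C_1 sends each 2-simplex [p,q,r] to [q,r] − [p,r] + [p,q]. For instance
  ∂bfi = fi − bi + bf,
  ∂bch = ch − bh + bc.
The resulting 13×4 matrix has rank 4, and its Smith normal form has invariant factors (1,1,1,1).

Now H_k = ker ∂_k / im ∂_{k+1}, so:

  H_0: rank C_0 − rank ∂_1 = 9 − 7 = 2, and the invariant factors of ∂_1 are all 1, so H_0 = Z^2.
  H_1: rank ker ∂_1 − rank ∂_2 = (13 − 7) − 4 = 2, and the invariant factors of ∂_2 are all 1, so H_1 = Z^2.
  H_2: rank ker ∂_2 − rank ∂_3 = (4 − 4) − 0 = 0, and there is no ∂_3, so H_2 = 0.

H_0 = Z^2,  H_1 = Z^2,  H_2 = 0.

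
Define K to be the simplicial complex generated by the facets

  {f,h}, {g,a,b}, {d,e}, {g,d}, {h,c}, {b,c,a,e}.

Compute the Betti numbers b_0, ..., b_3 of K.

b_0 = 1, b_1 = 1, b_2 = 0, b_3 = 0.

Fix the vertex order a < b < c < d < e < f < g < h and write every simplex with vertices in increasing order. Then dim K = 3 and the simplices of K are:

  0-simplices (8): a, b, c, d, e, f, g, h
  1-simplices (12): ab, ac, ae, ag, bc, be, bg, ce, ch, de, dg, fh
  2-simplices (5): abc, abe, abg, ace, bce
  3-simplices (1): abce

Hence C_0 ≅ Z^8, C_1 ≅ Z^12, C_2 ≅ Z^5, C_3 ≅ Z^1.

The boundary map ∂_1: C_1 → C_0 sends each edge [p,q] (with p < q) to q − p. For instance
  ∂ce = e − c.
The resulting 8×12 matrix has rank 7, and its Smith normal form has invariant factors (1,1,1,1,1,1,1).

∂_2: C_2 → C_1 sends each 2-simplex [p,q,r] to [q,r] − [p,r] + [p,q]. For instance
  ∂abc = bc − ac + ab,
  ∂ace = ce − ae + ac.
The 12×5 boundary matrix has rank 4 and Smith normal form diag(1,1,1,1).

∂_3: C_3 → C_2 sends each 3-simplex σ to the alternating sum Σ_i (−1)^i (σ with its i-th vertex removed). For instance
  ∂abce = bce − ace + abe − abc.
The 5×1 boundary matrix has rank 1 and Smith normal form diag(1).

Now H_k = ker ∂_k / im ∂_{k+1}, so:

  H_0: rank C_0 − rank ∂_1 = 8 − 7 = 1, and the invariant factors of ∂_1 are all 1, so H_0 = Z.
  H_1: rank ker ∂_1 − rank ∂_2 = (12 − 7) − 4 = 1, and the invariant factors of ∂_2 are all 1, so H_1 = Z.
  H_2: rank ker ∂_2 − rank ∂_3 = (5 − 4) − 1 = 0, and the invariant factors of ∂_3 are all 1, so H_2 = 0.
  H_3: rank ker ∂_3 − rank ∂_4 = (1 − 1) − 0 = 0, and there is no ∂_4, so H_3 = 0.

Hence the Betti numbers are b_0 = 1, b_1 = 1, b_2 = 0, b_3 = 0.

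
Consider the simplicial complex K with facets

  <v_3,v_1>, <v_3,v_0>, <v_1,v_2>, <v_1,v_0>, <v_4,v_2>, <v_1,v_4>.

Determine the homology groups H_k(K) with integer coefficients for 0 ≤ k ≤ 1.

We work with the vertex ordering v_0 < v_1 < v_2 < v_3 < v_4. The simplices of K, each written with vertices in increasing order, are:

  0-simplices (5): [v_0], [v_1], [v_2], [v_3], [v_4]
  1-simplices (6): [v_0,v_1], [v_0,v_3], [v_1,v_2], [v_1,v_3], [v_1,v_4], [v_2,v_4]

Hence C_0 ≅ Z^5, C_1 ≅ Z^6.

Boundary ∂_1: C_1 → C_0 sends each edge [p,q] (with p < q) to q − p.
This gives a 5×6 integer matrix of rank 4; reducing to Smith normal form yields diagonal entries (1,1,1,1).

Reading off H_k = ker ∂_k / im ∂_{k+1}:

  H_0: rank C_0 − rank ∂_1 = 5 − 4 = 1, and the invariant factors of ∂_1 are all 1, so H_0 = Z.
  H_1: rank ker ∂_1 − rank ∂_2 = (6 − 4) − 0 = 2, and there is no ∂_2, so H_1 = Z^2.

H_0 = Z,  H_1 = Z^2.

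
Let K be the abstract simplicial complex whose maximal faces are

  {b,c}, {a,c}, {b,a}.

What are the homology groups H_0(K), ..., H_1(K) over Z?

H_0 ≅ Z,  H_1 ≅ Z.

K has 3 vertices, 3 edges.
rank ∂_0 = 0, rank ∂_1 = 2 ⇒ b_0 = 3 − 0 − 2 = 1; all invariant factors of ∂_1 are 1 so no torsion. So H_0 = Z.
rank ∂_1 = 2, rank ∂_2 = 0 ⇒ b_1 = 3 − 2 − 0 = 1. So H_1 = Z.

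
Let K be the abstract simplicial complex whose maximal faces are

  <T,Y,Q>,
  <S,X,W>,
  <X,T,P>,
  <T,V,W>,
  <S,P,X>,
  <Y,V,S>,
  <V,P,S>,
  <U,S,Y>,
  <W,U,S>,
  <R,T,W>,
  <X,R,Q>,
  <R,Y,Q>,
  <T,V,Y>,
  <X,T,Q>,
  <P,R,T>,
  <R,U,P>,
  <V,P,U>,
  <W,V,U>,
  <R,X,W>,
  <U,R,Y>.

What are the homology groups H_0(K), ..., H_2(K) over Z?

H_0 = Z,  H_1 = Z × Z/2,  H_2 = 0.

We work with the vertex ordering P < Q < R < S < T < U < V < W < X < Y. The simplices of K, each written with vertices in increasing order, are:

  0-simplices (10): P, Q, R, S, T, U, V, W, X, Y
  1-simplices (30): PR, PS, PT, PU, PV, PX, QR, QT, QX, QY, RT, RU, RW, RX, RY, SU, SV, SW, SX, SY, TV, TW, TX, TY, UV, UW, UY, VW, VY, WX
  2-simplices (20): PRT, PRU, PSV, PSX, PTX, PUV, QRX, QRY, QTX, QTY, RTW, RUY, RWX, SUW, SUY, SVY, SWX, TVW, TVY, UVW

giving chain groups C_0 ≅ Z^10, C_1 ≅ Z^30, C_2 ≅ Z^20.

Boundary ∂_1: C_1 → C_0 is given by ∂[p,q] = [q] − [p].
This gives a 10×30 integer matrix of rank 9; reducing to Smith normal form yields diagonal entries (1,1,1,1,1,1,1,1,1).

Boundary ∂_2: C_2 → C_1 sends each 2-simplex [p,q,r] to [q,r] − [p,r] + [p,q]. For instance
  ∂QRX = RX − QX + QR,
  ∂RTW = TW − RW + RT.
The resulting 30×20 matrix has rank 20, and its Smith normal form has invariant factors (1,1,1,1,1,1,1,1,1,1,1,1,1,1,1,1,1,1,1,2).

Computing H_k = (kernel of ∂_k) / (image of ∂_{k+1}):

  H_0: rank C_0 − rank ∂_1 = 10 − 9 = 1, and the invariant factors of ∂_1 are all 1, so H_0 ≅ Z.
  H_1: rank ker ∂_1 − rank ∂_2 = (30 − 9) − 20 = 1, and ∂_2 has invariant factor 2 > 1, so H_1 ≅ Z × Z/2.
  H_2: rank ker ∂_2 − rank ∂_3 = (20 − 20) − 0 = 0, and there is no ∂_3, so H_2 ≅ 0.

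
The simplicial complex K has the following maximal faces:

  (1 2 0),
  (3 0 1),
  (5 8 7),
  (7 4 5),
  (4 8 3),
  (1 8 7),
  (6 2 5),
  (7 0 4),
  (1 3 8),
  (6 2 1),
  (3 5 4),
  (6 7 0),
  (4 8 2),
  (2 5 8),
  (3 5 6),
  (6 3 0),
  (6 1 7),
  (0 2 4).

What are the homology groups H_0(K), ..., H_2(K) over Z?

K has 9 vertices, 27 edges, 18 triangles.
rank ∂_0 = 0, rank ∂_1 = 8 ⇒ b_0 = 9 − 0 − 8 = 1; all invariant factors of ∂_1 are 1 so no torsion. So H_0 ≅ Z.
rank ∂_1 = 8, rank ∂_2 = 18 ⇒ b_1 = 27 − 8 − 18 = 1; ∂_2 has invariant factor(s) [2] giving torsion. So H_1 ≅ Z ⊕ Z/2.
rank ∂_2 = 18, rank ∂_3 = 0 ⇒ b_2 = 18 − 18 − 0 = 0. So H_2 ≅ 0.

H_0 = Z,  H_1 = Z ⊕ Z/2,  H_2 = 0.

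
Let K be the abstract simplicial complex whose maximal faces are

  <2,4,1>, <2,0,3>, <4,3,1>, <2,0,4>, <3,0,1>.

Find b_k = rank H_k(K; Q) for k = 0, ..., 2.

Order the vertices as 0 < 1 < 2 < 3 < 4. Listing each simplex with vertices in this order, K has dimension 2 with simplices:

  0-simplices (5): [0], [1], [2], [3], [4]
  1-simplices (10): [0,1], [0,2], [0,3], [0,4], [1,2], [1,3], [1,4], [2,3], [2,4], [3,4]
  2-simplices (5): [0,1,3], [0,2,3], [0,2,4], [1,2,4], [1,3,4]

Hence C_0 ≅ Z^5, C_1 ≅ Z^10, C_2 ≅ Z^5.

The boundary map ∂_1: C_1 → C_0 maps an edge to its endpoints' difference, ∂[p,q] = q − p.
The resulting 5×10 matrix has rank 4, and its Smith normal form has invariant factors (1,1,1,1).

The boundary map ∂_2: C_2 → C_1 maps a triangle to the signed sum of its edges. For instance
  ∂[1,3,4] = [3,4] − [1,4] + [1,3],
  ∂[0,2,4] = [2,4] − [0,4] + [0,2].
This gives a 10×5 integer matrix of rank 5; reducing to Smith normal form yields diagonal entries (1,1,1,1,1).

Computing H_k = (kernel of ∂_k) / (image of ∂_{k+1}):

  H_0: rank C_0 − rank ∂_1 = 5 − 4 = 1, and the invariant factors of ∂_1 are all 1, so H_0 = Z.
  H_1: rank ker ∂_1 − rank ∂_2 = (10 − 4) − 5 = 1, and the invariant factors of ∂_2 are all 1, so H_1 = Z.
  H_2: rank ker ∂_2 − rank ∂_3 = (5 − 5) − 0 = 0, and there is no ∂_3, so H_2 = 0.

Hence the Betti numbers are b_0 = 1, b_1 = 1, b_2 = 0.

b_0 = 1, b_1 = 1, b_2 = 0.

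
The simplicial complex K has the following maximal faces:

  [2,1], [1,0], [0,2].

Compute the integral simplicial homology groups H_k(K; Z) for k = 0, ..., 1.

K has 3 vertices, 3 edges.
rank ∂_0 = 0, rank ∂_1 = 2 ⇒ b_0 = 3 − 0 − 2 = 1; all invariant factors of ∂_1 are 1 so no torsion. So H_0 ≅ Z.
rank ∂_1 = 2, rank ∂_2 = 0 ⇒ b_1 = 3 − 2 − 0 = 1. So H_1 ≅ Z.

H_0 ≅ Z,  H_1 ≅ Z.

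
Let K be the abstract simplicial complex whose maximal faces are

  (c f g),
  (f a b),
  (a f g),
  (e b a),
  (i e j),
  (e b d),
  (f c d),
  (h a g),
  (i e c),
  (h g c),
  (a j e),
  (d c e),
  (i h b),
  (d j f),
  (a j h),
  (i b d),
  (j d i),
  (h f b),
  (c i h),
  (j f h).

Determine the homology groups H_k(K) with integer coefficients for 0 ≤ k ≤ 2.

H_0 ≅ Z,  H_1 ≅ Z ⊕ Z/2,  H_2 = 0.

Fix the vertex order a < b < c < d < e < f < g < h < i < j and write every simplex with vertices in increasing order. Then dim K = 2 and the simplices of K are:

  0-simplices (10): a, b, c, d, e, f, g, h, i, j
  1-simplices (30): ab, ae, af, ag, ah, aj, bd, be, bf, bh, bi, cd, ce, cf, cg, ch, ci, de, df, di, dj, ei, ej, fg, fh, fj, gh, hi, hj, ij
  2-simplices (20): abe, abf, aej, afg, agh, ahj, bde, bdi, bfh, bhi, cde, cdf, cei, cfg, cgh, chi, dfj, dij, eij, fhj

giving chain groups C_0 ≅ Z^10, C_1 ≅ Z^30, C_2 ≅ Z^20.

∂_1: C_1 → C_0 maps an edge to its endpoints' difference, ∂[p,q] = q − p.
This gives a 10×30 integer matrix of rank 9; reducing to Smith normal form yields diagonal entries (1,1,1,1,1,1,1,1,1).

Boundary ∂_2: C_2 → C_1 maps a triangle to the signed sum of its edges. For instance
  ∂chi = hi − ci + ch,
  ∂aej = ej − aj + ae.
The resulting 30×20 matrix has rank 20, and its Smith normal form has invariant factors (1,1,1,1,1,1,1,1,1,1,1,1,1,1,1,1,1,1,1,2).

Computing H_k = (kernel of ∂_k) / (image of ∂_{k+1}):

  H_0: rank C_0 − rank ∂_1 = 10 − 9 = 1, and the invariant factors of ∂_1 are all 1, so H_0 ≅ Z.
  H_1: rank ker ∂_1 − rank ∂_2 = (30 − 9) − 20 = 1, and ∂_2 has invariant factor 2 > 1, so H_1 ≅ Z ⊕ Z/2.
  H_2: rank ker ∂_2 − rank ∂_3 = (20 − 20) − 0 = 0, and there is no ∂_3, so H_2 ≅ 0.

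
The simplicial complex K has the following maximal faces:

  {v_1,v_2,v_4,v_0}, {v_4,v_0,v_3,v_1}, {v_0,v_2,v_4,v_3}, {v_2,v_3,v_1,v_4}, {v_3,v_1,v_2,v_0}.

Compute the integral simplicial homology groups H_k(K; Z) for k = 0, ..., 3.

H_0 = Z,  H_1 = 0,  H_2 = 0,  H_3 = Z.

Take the total order v_0 < v_1 < v_2 < v_3 < v_4 on the vertex set. Then K (dimension 3) consists of the simplices:

  0-simplices (5): [v_0], [v_1], [v_2], [v_3], [v_4]
  1-simplices (10): [v_0,v_1], [v_0,v_2], [v_0,v_3], [v_0,v_4], [v_1,v_2], [v_1,v_3], [v_1,v_4], [v_2,v_3], [v_2,v_4], [v_3,v_4]
  2-simplices (10): [v_0,v_1,v_2], [v_0,v_1,v_3], [v_0,v_1,v_4], [v_0,v_2,v_3], [v_0,v_2,v_4], [v_0,v_3,v_4], [v_1,v_2,v_3], [v_1,v_2,v_4], [v_1,v_3,v_4], [v_2,v_3,v_4]
  3-simplices (5): [v_0,v_1,v_2,v_3], [v_0,v_1,v_2,v_4], [v_0,v_1,v_3,v_4], [v_0,v_2,v_3,v_4], [v_1,v_2,v_3,v_4]

giving chain groups C_0 ≅ Z^5, C_1 ≅ Z^10, C_2 ≅ Z^10, C_3 ≅ Z^5.

∂_1: C_1 → C_0 maps an edge to its endpoints' difference, ∂[p,q] = q − p.
The 5×10 boundary matrix has rank 4 and Smith normal form diag(1,1,1,1).

The boundary map ∂_2: C_2 → C_1 sends each 2-simplex [p,q,r] to [q,r] − [p,r] + [p,q]. For instance
  ∂[v_0,v_2,v_4] = [v_2,v_4] − [v_0,v_4] + [v_0,v_2],
  ∂[v_0,v_1,v_3] = [v_1,v_3] − [v_0,v_3] + [v_0,v_1].
This gives a 10×10 integer matrix of rank 6; reducing to Smith normal form yields diagonal entries (1,1,1,1,1,1).

The boundary map ∂_3: C_3 → C_2 sends each 3-simplex σ to the alternating sum Σ_i (−1)^i (σ with its i-th vertex removed). For instance
  ∂[v_0,v_1,v_2,v_3] = [v_1,v_2,v_3] − [v_0,v_2,v_3] + [v_0,v_1,v_3] − [v_0,v_1,v_2],
  ∂[v_1,v_2,v_3,v_4] = [v_2,v_3,v_4] − [v_1,v_3,v_4] + [v_1,v_2,v_4] − [v_1,v_2,v_3].
The resulting 10×5 matrix has rank 4, and its Smith normal form has invariant factors (1,1,1,1).

From H_k ≅ ker(∂_k) / im(∂_{k+1}) we obtain:

  H_0: rank C_0 − rank ∂_1 = 5 − 4 = 1, and the invariant factors of ∂_1 are all 1, so H_0 = Z.
  H_1: rank ker ∂_1 − rank ∂_2 = (10 − 4) − 6 = 0, and the invariant factors of ∂_2 are all 1, so H_1 = 0.
  H_2: rank ker ∂_2 − rank ∂_3 = (10 − 6) − 4 = 0, and the invariant factors of ∂_3 are all 1, so H_2 = 0.
  H_3: rank ker ∂_3 − rank ∂_4 = (5 − 4) − 0 = 1, and there is no ∂_4, so H_3 = Z.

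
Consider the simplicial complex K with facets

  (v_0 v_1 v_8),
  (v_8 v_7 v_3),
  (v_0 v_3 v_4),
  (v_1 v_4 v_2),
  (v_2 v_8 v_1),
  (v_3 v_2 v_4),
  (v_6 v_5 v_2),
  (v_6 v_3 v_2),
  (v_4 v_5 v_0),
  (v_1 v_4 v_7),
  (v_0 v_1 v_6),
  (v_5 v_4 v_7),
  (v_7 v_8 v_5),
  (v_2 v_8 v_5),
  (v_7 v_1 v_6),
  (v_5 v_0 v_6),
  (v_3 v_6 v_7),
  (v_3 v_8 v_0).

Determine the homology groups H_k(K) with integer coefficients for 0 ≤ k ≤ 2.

H_0 ≅ Z,  H_1 ≅ Z^2,  H_2 ≅ Z.

Fix the vertex order v_0 < v_1 < v_2 < v_3 < v_4 < v_5 < v_6 < v_7 < v_8 and write every simplex with vertices in increasing order. Then dim K = 2 and the simplices of K are:

  0-simplices (9): [v_0], [v_1], [v_2], [v_3], [v_4], [v_5], [v_6], [v_7], [v_8]
  1-simplices (27): (27 of them)
  2-simplices (18): (18 of them)

giving chain groups C_0 ≅ Z^9, C_1 ≅ Z^27, C_2 ≅ Z^18.

The boundary map ∂_1: C_1 → C_0 is given by ∂[p,q] = [q] − [p]. For instance
  ∂[v_0,v_5] = [v_5] − [v_0].
This gives a 9×27 integer matrix of rank 8; reducing to Smith normal form yields diagonal entries (1,1,1,1,1,1,1,1).

∂_2: C_2 → C_1 maps a triangle to the signed sum of its edges. For instance
  ∂[v_2,v_3,v_6] = [v_3,v_6] − [v_2,v_6] + [v_2,v_3],
  ∂[v_1,v_6,v_7] = [v_6,v_7] − [v_1,v_7] + [v_1,v_6].
The resulting 27×18 matrix has rank 17, and its Smith normal form has invariant factors (1,1,1,1,1,1,1,1,1,1,1,1,1,1,1,1,1).

Now H_k = ker ∂_k / im ∂_{k+1}, so:

  H_0: rank C_0 − rank ∂_1 = 9 − 8 = 1, and the invariant factors of ∂_1 are all 1, so H_0 = Z.
  H_1: rank ker ∂_1 − rank ∂_2 = (27 − 8) − 17 = 2, and the invariant factors of ∂_2 are all 1, so H_1 = Z^2.
  H_2: rank ker ∂_2 − rank ∂_3 = (18 − 17) − 0 = 1, and there is no ∂_3, so H_2 = Z.

As a check, the Euler characteristic is 9 − 27 + 18 = 0, which agrees with 1 − 2 + 1 = 0.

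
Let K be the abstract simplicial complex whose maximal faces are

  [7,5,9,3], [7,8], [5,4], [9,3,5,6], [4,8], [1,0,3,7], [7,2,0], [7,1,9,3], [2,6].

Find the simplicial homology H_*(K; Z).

Take the total order 0 < 1 < 2 < 3 < 4 < 5 < 6 < 7 < 8 < 9 on the vertex set. Then K (dimension 3) consists of the simplices:

  0-simplices (10): [0], [1], [2], [3], [4], [5], [6], [7], [8], [9]
  1-simplices (21): [0,1], [0,2], [0,3], [0,7], [1,3], [1,7], [1,9], [2,6], [2,7], [3,5], [3,6], [3,7], [3,9], [4,5], [4,8], [5,6], [5,7], [5,9], [6,9], [7,8], [7,9]
  2-simplices (14): [0,1,3], [0,1,7], [0,2,7], [0,3,7], [1,3,7], [1,3,9], [1,7,9], [3,5,6], [3,5,7], [3,5,9], [3,6,9], [3,7,9], [5,6,9], [5,7,9]
  3-simplices (4): [0,1,3,7], [1,3,7,9], [3,5,6,9], [3,5,7,9]

Hence C_0 ≅ Z^10, C_1 ≅ Z^21, C_2 ≅ Z^14, C_3 ≅ Z^4.

The boundary map ∂_1: C_1 → C_0 sends each edge [p,q] (with p < q) to q − p. For instance
  ∂[4,8] = [8] − [4].
As a 10×21 matrix over Z this has rank 9, with invariant factors (1,1,1,1,1,1,1,1,1).

Boundary ∂_2: C_2 → C_1 maps a triangle to the signed sum of its edges. For instance
  ∂[3,5,9] = [5,9] − [3,9] + [3,5],
  ∂[5,7,9] = [7,9] − [5,9] + [5,7].
As a 21×14 matrix over Z this has rank 10, with invariant factors (1,1,1,1,1,1,1,1,1,1).

The boundary map ∂_3: C_3 → C_2 sends each 3-simplex σ to the alternating sum Σ_i (−1)^i (σ with its i-th vertex removed). For instance
  ∂[0,1,3,7] = [1,3,7] − [0,3,7] + [0,1,7] − [0,1,3],
  ∂[3,5,6,9] = [5,6,9] − [3,6,9] + [3,5,9] − [3,5,6].
This gives a 14×4 integer matrix of rank 4; reducing to Smith normal form yields diagonal entries (1,1,1,1).

Computing H_k = (kernel of ∂_k) / (image of ∂_{k+1}):

  H_0: rank C_0 − rank ∂_1 = 10 − 9 = 1, and the invariant factors of ∂_1 are all 1, so H_0 ≅ Z.
  H_1: rank ker ∂_1 − rank ∂_2 = (21 − 9) − 10 = 2, and the invariant factors of ∂_2 are all 1, so H_1 ≅ Z^2.
  H_2: rank ker ∂_2 − rank ∂_3 = (14 − 10) − 4 = 0, and the invariant factors of ∂_3 are all 1, so H_2 ≅ 0.
  H_3: rank ker ∂_3 − rank ∂_4 = (4 − 4) − 0 = 0, and there is no ∂_4, so H_3 ≅ 0.

As a check, the Euler characteristic is 10 − 21 + 14 − 4 = -1, which agrees with 1 − 2 + 0 − 0 = -1.

H_0 = Z,  H_1 = Z^2,  H_2 = 0,  H_3 = 0.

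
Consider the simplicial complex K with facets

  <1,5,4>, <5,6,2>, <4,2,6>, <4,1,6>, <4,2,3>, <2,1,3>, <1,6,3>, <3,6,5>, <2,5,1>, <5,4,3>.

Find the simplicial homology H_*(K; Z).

H_0 = Z,  H_1 = Z/2Z,  H_2 = 0.

We work with the vertex ordering 1 < 2 < 3 < 4 < 5 < 6. The simplices of K, each written with vertices in increasing order, are:

  0-simplices (6): [1], [2], [3], [4], [5], [6]
  1-simplices (15): [1,2], [1,3], [1,4], [1,5], [1,6], [2,3], [2,4], [2,5], [2,6], [3,4], [3,5], [3,6], [4,5], [4,6], [5,6]
  2-simplices (10): [1,2,3], [1,2,5], [1,3,6], [1,4,5], [1,4,6], [2,3,4], [2,4,6], [2,5,6], [3,4,5], [3,5,6]

giving chain groups C_0 ≅ Z^6, C_1 ≅ Z^15, C_2 ≅ Z^10.

∂_1: C_1 → C_0 is given by ∂[p,q] = [q] − [p].
The 6×15 boundary matrix has rank 5 and Smith normal form diag(1,1,1,1,1).

The boundary map ∂_2: C_2 → C_1 maps a triangle to the signed sum of its edges. For instance
  ∂[1,2,5] = [2,5] − [1,5] + [1,2],
  ∂[2,4,6] = [4,6] − [2,6] + [2,4].
This gives a 15×10 integer matrix of rank 10; reducing to Smith normal form yields diagonal entries (1,1,1,1,1,1,1,1,1,2).

Computing H_k = (kernel of ∂_k) / (image of ∂_{k+1}):

  H_0: rank C_0 − rank ∂_1 = 6 − 5 = 1, and the invariant factors of ∂_1 are all 1, so H_0 ≅ Z.
  H_1: rank ker ∂_1 − rank ∂_2 = (15 − 5) − 10 = 0, and ∂_2 has invariant factor 2 > 1, so H_1 ≅ Z/2Z.
  H_2: rank ker ∂_2 − rank ∂_3 = (10 − 10) − 0 = 0, and there is no ∂_3, so H_2 ≅ 0.

(K is a triangulation of the real projective plane RP^2.)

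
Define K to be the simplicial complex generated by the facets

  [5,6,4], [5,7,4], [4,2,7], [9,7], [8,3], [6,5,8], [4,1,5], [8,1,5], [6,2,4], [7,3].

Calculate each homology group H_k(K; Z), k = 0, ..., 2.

H_0 = Z,  H_1 = Z,  H_2 = 0.

K has 9 vertices, 16 edges, 7 triangles.
rank ∂_0 = 0, rank ∂_1 = 8 ⇒ b_0 = 9 − 0 − 8 = 1; all invariant factors of ∂_1 are 1 so no torsion. So H_0 = Z.
rank ∂_1 = 8, rank ∂_2 = 7 ⇒ b_1 = 16 − 8 − 7 = 1; all invariant factors of ∂_2 are 1 so no torsion. So H_1 = Z.
rank ∂_2 = 7, rank ∂_3 = 0 ⇒ b_2 = 7 − 7 − 0 = 0. So H_2 = 0.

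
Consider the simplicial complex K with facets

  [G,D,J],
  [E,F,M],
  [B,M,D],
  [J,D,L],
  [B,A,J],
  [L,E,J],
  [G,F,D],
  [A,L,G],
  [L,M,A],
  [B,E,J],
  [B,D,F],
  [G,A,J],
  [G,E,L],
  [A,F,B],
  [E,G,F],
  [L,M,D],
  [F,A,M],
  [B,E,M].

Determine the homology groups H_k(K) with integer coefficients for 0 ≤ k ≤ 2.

Fix the vertex order A < B < D < E < F < G < J < L < M and write every simplex with vertices in increasing order. Then dim K = 2 and the simplices of K are:

  0-simplices (9): A, B, D, E, F, G, J, L, M
  1-simplices (27): AB, AF, AG, AJ, AL, AM, BD, BE, BF, BJ, BM, DF, DG, DJ, DL, DM, EF, EG, EJ, EL, EM, FG, FM, GJ, GL, JL, LM
  2-simplices (18): ABF, ABJ, AFM, AGJ, AGL, ALM, BDF, BDM, BEJ, BEM, DFG, DGJ, DJL, DLM, EFG, EFM, EGL, EJL

Hence C_0 ≅ Z^9, C_1 ≅ Z^27, C_2 ≅ Z^18.

The boundary map ∂_1: C_1 → C_0 is given by ∂[p,q] = [q] − [p]. For instance
  ∂BD = D − B.
This gives a 9×27 integer matrix of rank 8; reducing to Smith normal form yields diagonal entries (1,1,1,1,1,1,1,1).

Boundary ∂_2: C_2 → C_1 sends each 2-simplex [p,q,r] to [q,r] − [p,r] + [p,q]. For instance
  ∂ABF = BF − AF + AB,
  ∂BEM = EM − BM + BE.
This gives a 27×18 integer matrix of rank 18; reducing to Smith normal form yields diagonal entries (1,1,1,1,1,1,1,1,1,1,1,1,1,1,1,1,1,2).

Now H_k = ker ∂_k / im ∂_{k+1}, so:

  H_0: rank C_0 − rank ∂_1 = 9 − 8 = 1, and the invariant factors of ∂_1 are all 1, so H_0 = Z.
  H_1: rank ker ∂_1 − rank ∂_2 = (27 − 8) − 18 = 1, and ∂_2 has invariant factor 2 > 1, so H_1 = Z ⊕ Z/2Z.
  H_2: rank ker ∂_2 − rank ∂_3 = (18 − 18) − 0 = 0, and there is no ∂_3, so H_2 = 0.

As a check, the Euler characteristic is 9 − 27 + 18 = 0, which agrees with 1 − 1 + 0 = 0.

H_0 = Z,  H_1 = Z ⊕ Z/2Z,  H_2 = 0.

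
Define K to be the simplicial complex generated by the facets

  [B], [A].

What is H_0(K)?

H_0 ≅ Z^2.

Order the vertices as A < B. Listing each simplex with vertices in this order, K has dimension 0 with simplices:

  0-simplices (2): A, B

giving chain groups C_0 ≅ Z^2.

Computing H_k = (kernel of ∂_k) / (image of ∂_{k+1}):

  H_0: rank C_0 − rank ∂_1 = 2 − 0 = 2, and there is no ∂_1, so H_0 = Z^2.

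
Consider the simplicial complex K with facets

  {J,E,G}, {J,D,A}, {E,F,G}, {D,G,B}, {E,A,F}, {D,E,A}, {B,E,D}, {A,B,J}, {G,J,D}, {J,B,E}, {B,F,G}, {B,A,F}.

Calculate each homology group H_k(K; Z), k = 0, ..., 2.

Order the vertices as A < B < D < E < F < G < J. Listing each simplex with vertices in this order, K has dimension 2 with simplices:

  0-simplices (7): A, B, D, E, F, G, J
  1-simplices (18): AB, AD, AE, AF, AJ, BD, BE, BF, BG, BJ, DE, DG, DJ, EF, EG, EJ, FG, GJ
  2-simplices (12): ABF, ABJ, ADE, ADJ, AEF, BDE, BDG, BEJ, BFG, DGJ, EFG, EGJ

so the chain groups are C_0 ≅ Z^7, C_1 ≅ Z^18, C_2 ≅ Z^12.

Boundary ∂_1: C_1 → C_0 maps an edge to its endpoints' difference, ∂[p,q] = q − p.
The 7×18 boundary matrix has rank 6 and Smith normal form diag(1,1,1,1,1,1).

Boundary ∂_2: C_2 → C_1 maps a triangle to the signed sum of its edges. For instance
  ∂BEJ = EJ − BJ + BE,
  ∂ADJ = DJ − AJ + AD.
The resulting 18×12 matrix has rank 12, and its Smith normal form has invariant factors (1,1,1,1,1,1,1,1,1,1,1,2).

From H_k ≅ ker(∂_k) / im(∂_{k+1}) we obtain:

  H_0: rank C_0 − rank ∂_1 = 7 − 6 = 1, and the invariant factors of ∂_1 are all 1, so H_0 ≅ Z.
  H_1: rank ker ∂_1 − rank ∂_2 = (18 − 6) − 12 = 0, and ∂_2 has invariant factor 2 > 1, so H_1 ≅ Z/2Z.
  H_2: rank ker ∂_2 − rank ∂_3 = (12 − 12) − 0 = 0, and there is no ∂_3, so H_2 ≅ 0.

As a check, the Euler characteristic is 7 − 18 + 12 = 1, which agrees with 1 − 0 + 0 = 1.

H_0 ≅ Z,  H_1 ≅ Z/2Z,  H_2 = 0.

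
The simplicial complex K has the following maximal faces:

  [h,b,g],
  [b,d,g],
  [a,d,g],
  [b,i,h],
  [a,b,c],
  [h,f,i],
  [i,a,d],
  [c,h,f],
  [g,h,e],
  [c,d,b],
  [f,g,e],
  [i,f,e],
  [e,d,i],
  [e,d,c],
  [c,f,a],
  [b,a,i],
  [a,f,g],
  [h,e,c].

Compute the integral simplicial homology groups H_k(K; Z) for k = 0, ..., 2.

Fix the vertex order a < b < c < d < e < f < g < h < i and write every simplex with vertices in increasing order. Then dim K = 2 and the simplices of K are:

  0-simplices (9): a, b, c, d, e, f, g, h, i
  1-simplices (27): ab, ac, ad, af, ag, ai, bc, bd, bg, bh, bi, cd, ce, cf, ch, de, dg, di, ef, eg, eh, ei, fg, fh, fi, gh, hi
  2-simplices (18): abc, abi, acf, adg, adi, afg, bcd, bdg, bgh, bhi, cde, ceh, cfh, dei, efg, efi, egh, fhi

Hence C_0 ≅ Z^9, C_1 ≅ Z^27, C_2 ≅ Z^18.

The boundary map ∂_1: C_1 → C_0 is given by ∂[p,q] = [q] − [p]. For instance
  ∂ab = b − a.
This gives a 9×27 integer matrix of rank 8; reducing to Smith normal form yields diagonal entries (1,1,1,1,1,1,1,1).

Boundary ∂_2: C_2 → C_1 sends each 2-simplex [p,q,r] to [q,r] − [p,r] + [p,q]. For instance
  ∂bdg = dg − bg + bd,
  ∂bgh = gh − bh + bg.
The 27×18 boundary matrix has rank 18 and Smith normal form diag(1,1,1,1,1,1,1,1,1,1,1,1,1,1,1,1,1,2).

Reading off H_k = ker ∂_k / im ∂_{k+1}:

  H_0: rank C_0 − rank ∂_1 = 9 − 8 = 1, and the invariant factors of ∂_1 are all 1, so H_0 = Z.
  H_1: rank ker ∂_1 − rank ∂_2 = (27 − 8) − 18 = 1, and ∂_2 has invariant factor 2 > 1, so H_1 = Z ⊕ Z/2Z.
  H_2: rank ker ∂_2 − rank ∂_3 = (18 − 18) − 0 = 0, and there is no ∂_3, so H_2 = 0.

H_0 ≅ Z,  H_1 ≅ Z ⊕ Z/2Z,  H_2 = 0.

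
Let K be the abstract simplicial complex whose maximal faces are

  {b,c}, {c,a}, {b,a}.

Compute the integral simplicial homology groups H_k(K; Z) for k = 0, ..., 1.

Fix the vertex order a < b < c and write every simplex with vertices in increasing order. Then dim K = 1 and the simplices of K are:

  0-simplices (3): a, b, c
  1-simplices (3): ab, ac, bc

so the chain groups are C_0 ≅ Z^3, C_1 ≅ Z^3.

Boundary ∂_1: C_1 → C_0 is given by ∂[p,q] = [q] − [p]. For instance
  ∂bc = c − b.
The 3×3 boundary matrix has rank 2 and Smith normal form diag(1,1).

Computing H_k = (kernel of ∂_k) / (image of ∂_{k+1}):

  H_0: rank C_0 − rank ∂_1 = 3 − 2 = 1, and the invariant factors of ∂_1 are all 1, so H_0 = Z.
  H_1: rank ker ∂_1 − rank ∂_2 = (3 − 2) − 0 = 1, and there is no ∂_2, so H_1 = Z.

H_0 ≅ Z,  H_1 ≅ Z.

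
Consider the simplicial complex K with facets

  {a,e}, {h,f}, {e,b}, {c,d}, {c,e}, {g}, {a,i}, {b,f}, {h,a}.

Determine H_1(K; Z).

H_1 = Z.

Take the total order a < b < c < d < e < f < g < h < i on the vertex set. Then K (dimension 1) consists of the simplices:

  0-simplices (9): a, b, c, d, e, f, g, h, i
  1-simplices (8): ae, ah, ai, be, bf, cd, ce, fh

Hence C_0 ≅ Z^9, C_1 ≅ Z^8.

The boundary map ∂_1: C_1 → C_0 is given by ∂[p,q] = [q] − [p].
As a 9×8 matrix over Z this has rank 7, with invariant factors (1,1,1,1,1,1,1).

Reading off H_k = ker ∂_k / im ∂_{k+1}:

  H_1: rank ker ∂_1 − rank ∂_2 = (8 − 7) − 0 = 1, and there is no ∂_2, so H_1 ≅ Z.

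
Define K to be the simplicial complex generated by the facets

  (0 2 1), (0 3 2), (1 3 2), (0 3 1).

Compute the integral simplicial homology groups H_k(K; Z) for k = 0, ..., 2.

Fix the vertex order 0 < 1 < 2 < 3 and write every simplex with vertices in increasing order. Then dim K = 2 and the simplices of K are:

  0-simplices (4): [0], [1], [2], [3]
  1-simplices (6): [0,1], [0,2], [0,3], [1,2], [1,3], [2,3]
  2-simplices (4): [0,1,2], [0,1,3], [0,2,3], [1,2,3]

giving chain groups C_0 ≅ Z^4, C_1 ≅ Z^6, C_2 ≅ Z^4.

Boundary ∂_1: C_1 → C_0 maps an edge to its endpoints' difference, ∂[p,q] = q − p. For instance
  ∂[0,3] = [3] − [0].
The resulting 4×6 matrix has rank 3, and its Smith normal form has invariant factors (1,1,1).

The boundary map ∂_2: C_2 → C_1 acts by ∂[p,q,r] = [q,r] − [p,r] + [p,q]. For instance
  ∂[0,1,3] = [1,3] − [0,3] + [0,1],
  ∂[1,2,3] = [2,3] − [1,3] + [1,2].
The 6×4 boundary matrix has rank 3 and Smith normal form diag(1,1,1).

Now H_k = ker ∂_k / im ∂_{k+1}, so:

  H_0: rank C_0 − rank ∂_1 = 4 − 3 = 1, and the invariant factors of ∂_1 are all 1, so H_0 ≅ Z.
  H_1: rank ker ∂_1 − rank ∂_2 = (6 − 3) − 3 = 0, and the invariant factors of ∂_2 are all 1, so H_1 ≅ 0.
  H_2: rank ker ∂_2 − rank ∂_3 = (4 − 3) − 0 = 1, and there is no ∂_3, so H_2 ≅ Z.

(K is a triangulation of the 2-sphere S^2.)

H_0 = Z,  H_1 = 0,  H_2 = Z.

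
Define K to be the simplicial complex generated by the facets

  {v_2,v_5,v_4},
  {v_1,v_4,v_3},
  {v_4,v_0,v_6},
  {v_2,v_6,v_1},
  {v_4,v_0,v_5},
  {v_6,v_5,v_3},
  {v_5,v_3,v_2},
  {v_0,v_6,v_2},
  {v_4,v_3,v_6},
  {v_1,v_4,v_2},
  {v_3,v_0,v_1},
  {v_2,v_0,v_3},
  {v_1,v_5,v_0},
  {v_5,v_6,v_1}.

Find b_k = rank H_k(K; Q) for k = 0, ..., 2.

Take the total order v_0 < v_1 < v_2 < v_3 < v_4 < v_5 < v_6 on the vertex set. Then K (dimension 2) consists of the simplices:

  0-simplices (7): [v_0], [v_1], [v_2], [v_3], [v_4], [v_5], [v_6]
  1-simplices (21): (21 of them)
  2-simplices (14): (14 of them)

giving chain groups C_0 ≅ Z^7, C_1 ≅ Z^21, C_2 ≅ Z^14.

∂_1: C_1 → C_0 is given by ∂[p,q] = [q] − [p]. For instance
  ∂[v_2,v_3] = [v_3] − [v_2].
This gives a 7×21 integer matrix of rank 6; reducing to Smith normal form yields diagonal entries (1,1,1,1,1,1).

The boundary map ∂_2: C_2 → C_1 maps a triangle to the signed sum of its edges. For instance
  ∂[v_1,v_2,v_6] = [v_2,v_6] − [v_1,v_6] + [v_1,v_2],
  ∂[v_0,v_4,v_5] = [v_4,v_5] − [v_0,v_5] + [v_0,v_4].
The resulting 21×14 matrix has rank 13, and its Smith normal form has invariant factors (1,1,1,1,1,1,1,1,1,1,1,1,1).

From H_k ≅ ker(∂_k) / im(∂_{k+1}) we obtain:

  H_0: rank C_0 − rank ∂_1 = 7 − 6 = 1, and the invariant factors of ∂_1 are all 1, so H_0 = Z.
  H_1: rank ker ∂_1 − rank ∂_2 = (21 − 6) − 13 = 2, and the invariant factors of ∂_2 are all 1, so H_1 = Z^2.
  H_2: rank ker ∂_2 − rank ∂_3 = (14 − 13) − 0 = 1, and there is no ∂_3, so H_2 = Z.

As a check, the Euler characteristic is 7 − 21 + 14 = 0, which agrees with 1 − 2 + 1 = 0.
(K is a triangulation of the torus T^2.)

Hence the Betti numbers are b_0 = 1, b_1 = 2, b_2 = 1.

b_0 = 1, b_1 = 2, b_2 = 1.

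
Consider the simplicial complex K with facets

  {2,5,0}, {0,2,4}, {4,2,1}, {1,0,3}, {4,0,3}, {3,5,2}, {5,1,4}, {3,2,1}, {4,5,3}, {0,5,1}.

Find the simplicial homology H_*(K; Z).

We work with the vertex ordering 0 < 1 < 2 < 3 < 4 < 5. The simplices of K, each written with vertices in increasing order, are:

  0-simplices (6): [0], [1], [2], [3], [4], [5]
  1-simplices (15): [0,1], [0,2], [0,3], [0,4], [0,5], [1,2], [1,3], [1,4], [1,5], [2,3], [2,4], [2,5], [3,4], [3,5], [4,5]
  2-simplices (10): [0,1,3], [0,1,5], [0,2,4], [0,2,5], [0,3,4], [1,2,3], [1,2,4], [1,4,5], [2,3,5], [3,4,5]

so the chain groups are C_0 ≅ Z^6, C_1 ≅ Z^15, C_2 ≅ Z^10.

Boundary ∂_1: C_1 → C_0 maps an edge to its endpoints' difference, ∂[p,q] = q − p. For instance
  ∂[3,4] = [4] − [3].
This gives a 6×15 integer matrix of rank 5; reducing to Smith normal form yields diagonal entries (1,1,1,1,1).

∂_2: C_2 → C_1 acts by ∂[p,q,r] = [q,r] − [p,r] + [p,q]. For instance
  ∂[0,2,4] = [2,4] − [0,4] + [0,2],
  ∂[3,4,5] = [4,5] − [3,5] + [3,4].
The 15×10 boundary matrix has rank 10 and Smith normal form diag(1,1,1,1,1,1,1,1,1,2).

Reading off H_k = ker ∂_k / im ∂_{k+1}:

  H_0: rank C_0 − rank ∂_1 = 6 − 5 = 1, and the invariant factors of ∂_1 are all 1, so H_0 = Z.
  H_1: rank ker ∂_1 − rank ∂_2 = (15 − 5) − 10 = 0, and ∂_2 has invariant factor 2 > 1, so H_1 = Z_2.
  H_2: rank ker ∂_2 − rank ∂_3 = (10 − 10) − 0 = 0, and there is no ∂_3, so H_2 = 0.

H_0 ≅ Z,  H_1 ≅ Z_2,  H_2 = 0.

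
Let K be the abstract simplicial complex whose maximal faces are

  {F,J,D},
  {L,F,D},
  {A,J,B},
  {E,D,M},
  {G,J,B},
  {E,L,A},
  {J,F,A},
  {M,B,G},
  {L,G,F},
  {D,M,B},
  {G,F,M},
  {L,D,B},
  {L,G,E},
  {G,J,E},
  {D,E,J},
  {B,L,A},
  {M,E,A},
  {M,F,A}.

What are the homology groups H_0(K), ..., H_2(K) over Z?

H_0 ≅ Z,  H_1 ≅ Z^2,  H_2 ≅ Z.

We work with the vertex ordering A < B < D < E < F < G < J < L < M. The simplices of K, each written with vertices in increasing order, are:

  0-simplices (9): A, B, D, E, F, G, J, L, M
  1-simplices (27): AB, AE, AF, AJ, AL, AM, BD, BG, BJ, BL, BM, DE, DF, DJ, DL, DM, EG, EJ, EL, EM, FG, FJ, FL, FM, GJ, GL, GM
  2-simplices (18): ABJ, ABL, AEL, AEM, AFJ, AFM, BDL, BDM, BGJ, BGM, DEJ, DEM, DFJ, DFL, EGJ, EGL, FGL, FGM

Hence C_0 ≅ Z^9, C_1 ≅ Z^27, C_2 ≅ Z^18.

The boundary map ∂_1: C_1 → C_0 maps an edge to its endpoints' difference, ∂[p,q] = q − p. For instance
  ∂BD = D − B.
As a 9×27 matrix over Z this has rank 8, with invariant factors (1,1,1,1,1,1,1,1).

The boundary map ∂_2: C_2 → C_1 maps a triangle to the signed sum of its edges. For instance
  ∂DFL = FL − DL + DF,
  ∂BGM = GM − BM + BG.
This gives a 27×18 integer matrix of rank 17; reducing to Smith normal form yields diagonal entries (1,1,1,1,1,1,1,1,1,1,1,1,1,1,1,1,1).

Computing H_k = (kernel of ∂_k) / (image of ∂_{k+1}):

  H_0: rank C_0 − rank ∂_1 = 9 − 8 = 1, and the invariant factors of ∂_1 are all 1, so H_0 ≅ Z.
  H_1: rank ker ∂_1 − rank ∂_2 = (27 − 8) − 17 = 2, and the invariant factors of ∂_2 are all 1, so H_1 ≅ Z^2.
  H_2: rank ker ∂_2 − rank ∂_3 = (18 − 17) − 0 = 1, and there is no ∂_3, so H_2 ≅ Z.

As a check, the Euler characteristic is 9 − 27 + 18 = 0, which agrees with 1 − 2 + 1 = 0.
(K is a triangulation of the torus T^2.)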